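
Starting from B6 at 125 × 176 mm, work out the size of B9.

44 × 62 mm

B7: ⌊176/2⌋ × 125 = 88 × 125 mm
B8: ⌊125/2⌋ × 88 = 62 × 88 mm
B9: ⌊88/2⌋ × 62 = 44 × 62 mm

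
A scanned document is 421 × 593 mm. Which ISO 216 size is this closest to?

A2 (420 × 594 mm)

Aspect ratio 593/421 ≈ 1.409 — close to the ISO √2 ≈ 1.414.
In the A-series (A0 area = 1 m²): A2 = 420 × 594 mm.
Off by 2 mm total — nearest standard size.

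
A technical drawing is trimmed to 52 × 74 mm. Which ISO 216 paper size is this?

Aspect ratio 74/52 ≈ 1.423 — close to the ISO √2 ≈ 1.414.
In the A-series (A0 area = 1 m²): A8 = 52 × 74 mm.

A8 (52 × 74 mm)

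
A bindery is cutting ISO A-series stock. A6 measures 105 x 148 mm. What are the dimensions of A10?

A7: ⌊148/2⌋ × 105 = 74 × 105 mm
A8: ⌊105/2⌋ × 74 = 52 × 74 mm
A9: ⌊74/2⌋ × 52 = 37 × 52 mm
A10: ⌊52/2⌋ × 37 = 26 × 37 mm

26 × 37 mm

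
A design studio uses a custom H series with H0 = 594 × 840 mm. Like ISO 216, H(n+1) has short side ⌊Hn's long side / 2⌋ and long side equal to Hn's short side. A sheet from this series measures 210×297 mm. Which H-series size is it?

H0: 594 × 840 mm
H1: 420 × 594 mm
H2: 297 × 420 mm
H3: 210 × 297 mm
H4: 148 × 210 mm
→ matches H3.

H3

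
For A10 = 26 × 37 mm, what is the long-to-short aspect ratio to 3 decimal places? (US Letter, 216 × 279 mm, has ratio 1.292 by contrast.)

37 / 26 = 1.423
ISO 216 targets √2 ≈ 1.414; the +0.009 deviation is from mm rounding.

1.423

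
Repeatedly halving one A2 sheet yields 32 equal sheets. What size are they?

32 = 2^5, so 5 halving steps.
A2 → A3 → … → A7 after 5 steps.

A7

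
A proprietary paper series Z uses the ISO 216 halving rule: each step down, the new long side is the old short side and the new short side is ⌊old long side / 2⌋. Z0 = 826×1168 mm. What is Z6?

Z1 = 584 × 826 mm (from Z0 by 1 halving).
Z2: ⌊826/2⌋ × 584 = 413 × 584 mm
Z3: ⌊584/2⌋ × 413 = 292 × 413 mm
Z4: ⌊413/2⌋ × 292 = 206 × 292 mm
Z5: ⌊292/2⌋ × 206 = 146 × 206 mm
Z6: ⌊206/2⌋ × 146 = 103 × 146 mm

103 × 146 mm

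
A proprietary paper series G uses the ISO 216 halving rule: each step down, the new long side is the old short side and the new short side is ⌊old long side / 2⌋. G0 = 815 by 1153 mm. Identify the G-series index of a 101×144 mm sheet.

G6

G0: 815 × 1153 mm
G1: 576 × 815 mm
G2: 407 × 576 mm
G3: 288 × 407 mm
G4: 203 × 288 mm
G5: 144 × 203 mm
G6: 101 × 144 mm
G7: 72 × 101 mm
→ matches G6.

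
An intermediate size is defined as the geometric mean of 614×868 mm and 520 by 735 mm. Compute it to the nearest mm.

565 × 799 mm

Short side: √(614 · 520) = √319280 ≈ 565.0 → 565 mm
Long side: √(868 · 735) = √637980 ≈ 798.7 → 799 mm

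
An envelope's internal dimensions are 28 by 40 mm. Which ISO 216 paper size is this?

Aspect ratio 40/28 ≈ 1.429 — close to the ISO √2 ≈ 1.414.
In the C-series (envelope sizes, between A and B): C10 = 28 × 40 mm.

C10 (28 × 40 mm)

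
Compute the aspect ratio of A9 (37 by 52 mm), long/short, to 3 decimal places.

52 / 37 = 1.405
ISO 216 targets √2 ≈ 1.414; the -0.009 deviation is from mm rounding.

1.405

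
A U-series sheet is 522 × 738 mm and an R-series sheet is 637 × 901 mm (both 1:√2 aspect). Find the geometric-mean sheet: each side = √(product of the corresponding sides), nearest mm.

Short side: √(522 · 637) = √332514 ≈ 576.6 → 577 mm
Long side: √(738 · 901) = √664938 ≈ 815.4 → 815 mm

577 × 815 mm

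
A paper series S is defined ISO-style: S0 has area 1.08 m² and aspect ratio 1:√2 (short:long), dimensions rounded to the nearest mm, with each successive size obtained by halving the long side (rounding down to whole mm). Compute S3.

309 × 437 mm

Let S0's short side be w mm. w · w√2 = 1.08 m² = 1,080,000 mm², so w ≈ 873.9 mm and w√2 ≈ 1235.9 mm → S0 = 874 × 1236 mm.
S1: ⌊1236/2⌋ × 874 = 618 × 874 mm
S2: ⌊874/2⌋ × 618 = 437 × 618 mm
S3: ⌊618/2⌋ × 437 = 309 × 437 mm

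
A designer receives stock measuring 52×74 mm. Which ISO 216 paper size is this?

A8 (52 × 74 mm)

Aspect ratio 74/52 ≈ 1.423 — close to the ISO √2 ≈ 1.414.
In the A-series (A0 area = 1 m²): A8 = 52 × 74 mm.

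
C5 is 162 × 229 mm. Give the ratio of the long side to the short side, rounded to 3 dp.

1.414

229 / 162 = 1.414
Matches √2 ≈ 1.414 — the ISO 216 defining ratio.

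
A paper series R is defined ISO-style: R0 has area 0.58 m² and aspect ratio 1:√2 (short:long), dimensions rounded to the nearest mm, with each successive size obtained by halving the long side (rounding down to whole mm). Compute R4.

Let R0's short side be w mm. w · w√2 = 0.58 m² = 580,000 mm², so w ≈ 640.4 mm and w√2 ≈ 905.7 mm → R0 = 640 × 906 mm.
R1: ⌊906/2⌋ × 640 = 453 × 640 mm
R2: ⌊640/2⌋ × 453 = 320 × 453 mm
R3: ⌊453/2⌋ × 320 = 226 × 320 mm
R4: ⌊320/2⌋ × 226 = 160 × 226 mm

160 × 226 mm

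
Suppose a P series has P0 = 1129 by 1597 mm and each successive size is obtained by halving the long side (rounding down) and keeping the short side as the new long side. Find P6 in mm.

141 × 199 mm

P1: ⌊1597/2⌋ × 1129 = 798 × 1129 mm
P2: ⌊1129/2⌋ × 798 = 564 × 798 mm
P3: ⌊798/2⌋ × 564 = 399 × 564 mm
P4: ⌊564/2⌋ × 399 = 282 × 399 mm
P5: ⌊399/2⌋ × 282 = 199 × 282 mm
P6: ⌊282/2⌋ × 199 = 141 × 199 mm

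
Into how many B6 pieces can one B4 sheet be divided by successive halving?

B4 = 250 × 353 mm; B6 = 125 × 176 mm.
Each halving step doubles the count; 2 steps from B4 to B6.
2^2 = 4.

4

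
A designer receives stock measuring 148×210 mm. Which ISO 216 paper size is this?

Aspect ratio 210/148 ≈ 1.419 — close to the ISO √2 ≈ 1.414.
In the A-series (A0 area = 1 m²): A5 = 148 × 210 mm.

A5 (148 × 210 mm)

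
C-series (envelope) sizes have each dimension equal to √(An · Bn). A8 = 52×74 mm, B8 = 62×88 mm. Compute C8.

Short side: √(52 · 62) = √3224 ≈ 56.8 → 57 mm
Long side: √(74 · 88) = √6512 ≈ 80.7 → 81 mm

57 × 81 mm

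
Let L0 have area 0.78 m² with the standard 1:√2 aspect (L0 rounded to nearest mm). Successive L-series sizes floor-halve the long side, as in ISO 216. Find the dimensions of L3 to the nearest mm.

Let L0's short side be w mm. w · w√2 = 0.78 m² = 780,000 mm², so w ≈ 742.7 mm and w√2 ≈ 1050.3 mm → L0 = 743 × 1050 mm.
L1: ⌊1050/2⌋ × 743 = 525 × 743 mm
L2: ⌊743/2⌋ × 525 = 371 × 525 mm
L3: ⌊525/2⌋ × 371 = 262 × 371 mm

262 × 371 mm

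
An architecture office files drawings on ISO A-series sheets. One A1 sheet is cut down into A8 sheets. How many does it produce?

Each ISO step halves the sheet: 1 × A1 → 2 × A2 → 4 × A3 → 8 × A4 → …
From A1 to A8 is 7 halving steps: 2^7 = 128.

128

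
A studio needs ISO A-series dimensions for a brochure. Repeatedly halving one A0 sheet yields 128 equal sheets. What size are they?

A7

128 = 2^7, so 7 halving steps.
A0 → A1 → … → A7 after 7 steps.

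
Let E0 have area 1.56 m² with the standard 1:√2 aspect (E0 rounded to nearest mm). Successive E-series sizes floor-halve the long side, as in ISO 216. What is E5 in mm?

185 × 262 mm

Let E0's short side be w mm. w · w√2 = 1.56 m² = 1,560,000 mm², so w ≈ 1050.3 mm and w√2 ≈ 1485.3 mm → E0 = 1050 × 1485 mm.
E1: ⌊1485/2⌋ × 1050 = 742 × 1050 mm
E2: ⌊1050/2⌋ × 742 = 525 × 742 mm
E3: ⌊742/2⌋ × 525 = 371 × 525 mm
E4: ⌊525/2⌋ × 371 = 262 × 371 mm
E5: ⌊371/2⌋ × 262 = 185 × 262 mm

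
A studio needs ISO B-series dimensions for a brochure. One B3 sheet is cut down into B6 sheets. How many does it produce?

8

Each ISO step halves the sheet: 1 × B3 → 2 × B4 → 4 × B5 → 8 × B6
From B3 to B6 is 3 halving steps: 2^3 = 8.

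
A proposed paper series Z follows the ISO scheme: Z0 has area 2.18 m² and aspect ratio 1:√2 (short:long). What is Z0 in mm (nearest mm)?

1242 × 1756 mm

Let the short side be w mm. Then w · w√2 = 2.18 m² = 2,180,000 mm².
w² = 2,180,000/√2, so w ≈ 1241.6 mm; long side = w√2 ≈ 1755.8 mm.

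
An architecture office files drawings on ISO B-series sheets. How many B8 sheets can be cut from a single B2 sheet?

B2 = 500 × 707 mm; B8 = 62 × 88 mm.
Each halving step doubles the count; 6 steps from B2 to B8.
2^6 = 64.

64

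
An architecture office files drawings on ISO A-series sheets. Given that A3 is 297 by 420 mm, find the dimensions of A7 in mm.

74 × 105 mm

A4: ⌊420/2⌋ × 297 = 210 × 297 mm
A5: ⌊297/2⌋ × 210 = 148 × 210 mm
A6: ⌊210/2⌋ × 148 = 105 × 148 mm
A7: ⌊148/2⌋ × 105 = 74 × 105 mm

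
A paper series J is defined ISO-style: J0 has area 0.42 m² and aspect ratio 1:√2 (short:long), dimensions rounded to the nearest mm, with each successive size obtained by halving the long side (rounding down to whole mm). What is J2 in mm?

272 × 385 mm

Let J0's short side be w mm. w · w√2 = 0.42 m² = 420,000 mm², so w ≈ 545.0 mm and w√2 ≈ 770.7 mm → J0 = 545 × 771 mm.
J1: ⌊771/2⌋ × 545 = 385 × 545 mm
J2: ⌊545/2⌋ × 385 = 272 × 385 mm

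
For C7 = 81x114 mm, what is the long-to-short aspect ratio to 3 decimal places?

1.407

114 / 81 = 1.407
ISO 216 targets √2 ≈ 1.414; the -0.007 deviation is from mm rounding.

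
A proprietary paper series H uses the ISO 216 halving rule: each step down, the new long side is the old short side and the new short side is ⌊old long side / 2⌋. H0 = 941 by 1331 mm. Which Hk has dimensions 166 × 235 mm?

H0: 941 × 1331 mm
H1: 665 × 941 mm
H2: 470 × 665 mm
H3: 332 × 470 mm
H4: 235 × 332 mm
H5: 166 × 235 mm
H6: 117 × 166 mm
→ matches H5.

H5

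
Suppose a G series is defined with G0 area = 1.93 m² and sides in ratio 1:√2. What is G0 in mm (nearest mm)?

1168 × 1652 mm

Let the short side be w mm. Then w · w√2 = 1.93 m² = 1,930,000 mm².
w² = 1,930,000/√2, so w ≈ 1168.2 mm; long side = w√2 ≈ 1652.1 mm.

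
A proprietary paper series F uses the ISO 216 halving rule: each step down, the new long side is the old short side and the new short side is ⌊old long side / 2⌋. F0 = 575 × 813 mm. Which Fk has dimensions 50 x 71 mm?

F0: 575 × 813 mm
F1: 406 × 575 mm
F2: 287 × 406 mm
F3: 203 × 287 mm
F4: 143 × 203 mm
F5: 101 × 143 mm
F6: 71 × 101 mm
F7: 50 × 71 mm
F8: 35 × 50 mm
→ matches F7.

F7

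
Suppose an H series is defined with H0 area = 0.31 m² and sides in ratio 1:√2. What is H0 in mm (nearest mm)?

468 × 662 mm

Let the short side be w mm. Then w · w√2 = 0.31 m² = 310,000 mm².
w² = 310,000/√2, so w ≈ 468.2 mm; long side = w√2 ≈ 662.1 mm.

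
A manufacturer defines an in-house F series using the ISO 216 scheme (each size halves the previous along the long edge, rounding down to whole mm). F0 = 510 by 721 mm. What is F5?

90 × 127 mm

F1: ⌊721/2⌋ × 510 = 360 × 510 mm
F2: ⌊510/2⌋ × 360 = 255 × 360 mm
F3: ⌊360/2⌋ × 255 = 180 × 255 mm
F4: ⌊255/2⌋ × 180 = 127 × 180 mm
F5: ⌊180/2⌋ × 127 = 90 × 127 mm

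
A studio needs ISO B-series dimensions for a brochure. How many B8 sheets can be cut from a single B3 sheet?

Each ISO step halves the sheet: 1 × B3 → 2 × B4 → 4 × B5 → 8 × B6 → …
From B3 to B8 is 5 halving steps: 2^5 = 32.

32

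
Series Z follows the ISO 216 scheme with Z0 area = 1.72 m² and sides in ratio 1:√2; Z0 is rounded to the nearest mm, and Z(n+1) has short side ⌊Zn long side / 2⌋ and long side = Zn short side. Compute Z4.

275 × 390 mm

Let Z0's short side be w mm. w · w√2 = 1.72 m² = 1,720,000 mm², so w ≈ 1102.8 mm and w√2 ≈ 1559.6 mm → Z0 = 1103 × 1560 mm.
Z1: ⌊1560/2⌋ × 1103 = 780 × 1103 mm
Z2: ⌊1103/2⌋ × 780 = 551 × 780 mm
Z3: ⌊780/2⌋ × 551 = 390 × 551 mm
Z4: ⌊551/2⌋ × 390 = 275 × 390 mm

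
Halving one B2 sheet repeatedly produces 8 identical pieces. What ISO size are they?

B5

8 = 2^3, so 3 halving steps.
B2 → B3 → … → B5 after 3 steps.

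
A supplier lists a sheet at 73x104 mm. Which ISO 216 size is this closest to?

A7 (74 × 105 mm)

Aspect ratio 104/73 ≈ 1.425 — close to the ISO √2 ≈ 1.414.
In the A-series (A0 area = 1 m²): A7 = 74 × 105 mm.
Off by 2 mm total — nearest standard size.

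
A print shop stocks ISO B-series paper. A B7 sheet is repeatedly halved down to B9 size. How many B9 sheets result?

4

Each ISO step halves the sheet: 1 × B7 → 2 × B8 → 4 × B9
From B7 to B9 is 2 halving steps: 2^2 = 4.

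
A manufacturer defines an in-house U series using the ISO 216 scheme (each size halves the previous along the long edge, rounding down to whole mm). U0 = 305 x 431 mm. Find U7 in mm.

26 × 38 mm

U1 = 215 × 305 mm (from U0 by 1 halving).
U2: ⌊305/2⌋ × 215 = 152 × 215 mm
U3: ⌊215/2⌋ × 152 = 107 × 152 mm
U4: ⌊152/2⌋ × 107 = 76 × 107 mm
U5: ⌊107/2⌋ × 76 = 53 × 76 mm
U6: ⌊76/2⌋ × 53 = 38 × 53 mm
U7: ⌊53/2⌋ × 38 = 26 × 38 mm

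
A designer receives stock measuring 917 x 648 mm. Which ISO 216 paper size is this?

Aspect ratio 917/648 ≈ 1.415 — close to the ISO √2 ≈ 1.414.
In the C-series (envelope sizes, between A and B): C1 = 648 × 917 mm.

C1 (648 × 917 mm)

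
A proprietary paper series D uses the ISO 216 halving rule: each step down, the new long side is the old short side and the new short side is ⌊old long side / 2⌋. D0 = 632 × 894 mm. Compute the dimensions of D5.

111 × 158 mm

D1: ⌊894/2⌋ × 632 = 447 × 632 mm
D2: ⌊632/2⌋ × 447 = 316 × 447 mm
D3: ⌊447/2⌋ × 316 = 223 × 316 mm
D4: ⌊316/2⌋ × 223 = 158 × 223 mm
D5: ⌊223/2⌋ × 158 = 111 × 158 mm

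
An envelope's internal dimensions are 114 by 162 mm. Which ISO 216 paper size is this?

C6 (114 × 162 mm)

Aspect ratio 162/114 ≈ 1.421 — close to the ISO √2 ≈ 1.414.
In the C-series (envelope sizes, between A and B): C6 = 114 × 162 mm.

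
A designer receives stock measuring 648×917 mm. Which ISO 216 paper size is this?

Aspect ratio 917/648 ≈ 1.415 — close to the ISO √2 ≈ 1.414.
In the C-series (envelope sizes, between A and B): C1 = 648 × 917 mm.

C1 (648 × 917 mm)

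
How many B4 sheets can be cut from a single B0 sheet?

16

B0 = 1000 × 1414 mm; B4 = 250 × 353 mm.
Each halving step doubles the count; 4 steps from B0 to B4.
2^4 = 16.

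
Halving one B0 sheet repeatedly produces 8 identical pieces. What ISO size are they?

B3

8 = 2^3, so 3 halving steps.
B0 → B1 → … → B3 after 3 steps.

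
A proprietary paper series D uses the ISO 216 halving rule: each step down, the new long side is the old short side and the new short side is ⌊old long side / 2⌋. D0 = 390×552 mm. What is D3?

138 × 195 mm

D1: ⌊552/2⌋ × 390 = 276 × 390 mm
D2: ⌊390/2⌋ × 276 = 195 × 276 mm
D3: ⌊276/2⌋ × 195 = 138 × 195 mm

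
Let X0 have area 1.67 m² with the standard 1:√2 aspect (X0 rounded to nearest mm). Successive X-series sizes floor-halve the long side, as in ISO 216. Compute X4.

271 × 384 mm

Let X0's short side be w mm. w · w√2 = 1.67 m² = 1,670,000 mm², so w ≈ 1086.7 mm and w√2 ≈ 1536.8 mm → X0 = 1087 × 1537 mm.
X1: ⌊1537/2⌋ × 1087 = 768 × 1087 mm
X2: ⌊1087/2⌋ × 768 = 543 × 768 mm
X3: ⌊768/2⌋ × 543 = 384 × 543 mm
X4: ⌊543/2⌋ × 384 = 271 × 384 mm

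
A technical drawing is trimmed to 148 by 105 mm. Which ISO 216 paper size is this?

Aspect ratio 148/105 ≈ 1.410 — close to the ISO √2 ≈ 1.414.
In the A-series (A0 area = 1 m²): A6 = 105 × 148 mm.

A6 (105 × 148 mm)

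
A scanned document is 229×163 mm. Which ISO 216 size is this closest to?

C5 (162 × 229 mm)

Aspect ratio 229/163 ≈ 1.405 — close to the ISO √2 ≈ 1.414.
In the C-series (envelope sizes, between A and B): C5 = 162 × 229 mm.
Off by 1 mm total — nearest standard size.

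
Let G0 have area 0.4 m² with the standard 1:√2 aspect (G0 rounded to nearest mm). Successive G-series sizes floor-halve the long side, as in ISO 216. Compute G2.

Let G0's short side be w mm. w · w√2 = 0.4 m² = 400,000 mm², so w ≈ 531.8 mm and w√2 ≈ 752.1 mm → G0 = 532 × 752 mm.
G1: ⌊752/2⌋ × 532 = 376 × 532 mm
G2: ⌊532/2⌋ × 376 = 266 × 376 mm

266 × 376 mm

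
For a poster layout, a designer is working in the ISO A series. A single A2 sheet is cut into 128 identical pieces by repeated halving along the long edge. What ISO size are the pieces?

128 = 2^7, so 7 halving steps.
A2 → A3 → … → A9 after 7 steps.

A9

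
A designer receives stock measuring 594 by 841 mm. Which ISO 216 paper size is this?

Aspect ratio 841/594 ≈ 1.416 — close to the ISO √2 ≈ 1.414.
In the A-series (A0 area = 1 m²): A1 = 594 × 841 mm.

A1 (594 × 841 mm)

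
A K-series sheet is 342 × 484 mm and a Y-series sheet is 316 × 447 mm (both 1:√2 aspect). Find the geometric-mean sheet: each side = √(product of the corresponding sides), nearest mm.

329 × 465 mm

Short side: √(342 · 316) = √108072 ≈ 328.7 → 329 mm
Long side: √(484 · 447) = √216348 ≈ 465.1 → 465 mm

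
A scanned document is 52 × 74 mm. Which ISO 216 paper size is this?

Aspect ratio 74/52 ≈ 1.423 — close to the ISO √2 ≈ 1.414.
In the A-series (A0 area = 1 m²): A8 = 52 × 74 mm.

A8 (52 × 74 mm)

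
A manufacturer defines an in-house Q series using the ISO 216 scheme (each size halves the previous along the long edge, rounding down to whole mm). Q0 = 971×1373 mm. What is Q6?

Q1 = 686 × 971 mm (from Q0 by 1 halving).
Q2: ⌊971/2⌋ × 686 = 485 × 686 mm
Q3: ⌊686/2⌋ × 485 = 343 × 485 mm
Q4: ⌊485/2⌋ × 343 = 242 × 343 mm
Q5: ⌊343/2⌋ × 242 = 171 × 242 mm
Q6: ⌊242/2⌋ × 171 = 121 × 171 mm

121 × 171 mm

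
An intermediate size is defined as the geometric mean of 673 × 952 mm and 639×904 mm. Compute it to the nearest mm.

Short side: √(673 · 639) = √430047 ≈ 655.8 → 656 mm
Long side: √(952 · 904) = √860608 ≈ 927.7 → 928 mm

656 × 928 mm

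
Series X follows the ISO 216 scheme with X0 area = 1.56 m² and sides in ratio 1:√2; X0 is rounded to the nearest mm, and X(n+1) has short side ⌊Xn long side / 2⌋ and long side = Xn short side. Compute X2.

525 × 742 mm

Let X0's short side be w mm. w · w√2 = 1.56 m² = 1,560,000 mm², so w ≈ 1050.3 mm and w√2 ≈ 1485.3 mm → X0 = 1050 × 1485 mm.
X1: ⌊1485/2⌋ × 1050 = 742 × 1050 mm
X2: ⌊1050/2⌋ × 742 = 525 × 742 mm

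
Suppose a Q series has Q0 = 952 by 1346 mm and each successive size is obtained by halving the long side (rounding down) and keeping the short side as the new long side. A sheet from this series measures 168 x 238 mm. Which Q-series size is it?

Q5

Q0: 952 × 1346 mm
Q1: 673 × 952 mm
Q2: 476 × 673 mm
Q3: 336 × 476 mm
Q4: 238 × 336 mm
Q5: 168 × 238 mm
Q6: 119 × 168 mm
→ matches Q5.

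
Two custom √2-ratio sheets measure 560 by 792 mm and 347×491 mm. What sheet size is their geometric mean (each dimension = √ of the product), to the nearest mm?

Short side: √(560 · 347) = √194320 ≈ 440.8 → 441 mm
Long side: √(792 · 491) = √388872 ≈ 623.6 → 624 mm

441 × 624 mm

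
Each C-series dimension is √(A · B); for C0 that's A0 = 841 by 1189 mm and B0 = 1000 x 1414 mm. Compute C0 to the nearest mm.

917 × 1297 mm

Short: √(841 · 1000) = √841000 ≈ 917.1 mm.
Long: √(1189 · 1414) = √1681246 ≈ 1296.6 mm.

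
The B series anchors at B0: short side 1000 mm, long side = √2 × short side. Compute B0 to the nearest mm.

Short side = 1000 mm; long side = 1000√2 ≈ 1414.2 mm.

1000 × 1414 mm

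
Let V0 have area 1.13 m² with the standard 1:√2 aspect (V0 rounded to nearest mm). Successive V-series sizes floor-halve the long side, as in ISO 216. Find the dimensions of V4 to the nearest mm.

223 × 316 mm

Let V0's short side be w mm. w · w√2 = 1.13 m² = 1,130,000 mm², so w ≈ 893.9 mm and w√2 ≈ 1264.1 mm → V0 = 894 × 1264 mm.
V1: ⌊1264/2⌋ × 894 = 632 × 894 mm
V2: ⌊894/2⌋ × 632 = 447 × 632 mm
V3: ⌊632/2⌋ × 447 = 316 × 447 mm
V4: ⌊447/2⌋ × 316 = 223 × 316 mm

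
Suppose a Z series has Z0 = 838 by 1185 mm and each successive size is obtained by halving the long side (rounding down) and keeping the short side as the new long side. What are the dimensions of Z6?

104 × 148 mm

Z1: ⌊1185/2⌋ × 838 = 592 × 838 mm
Z2: ⌊838/2⌋ × 592 = 419 × 592 mm
Z3: ⌊592/2⌋ × 419 = 296 × 419 mm
Z4: ⌊419/2⌋ × 296 = 209 × 296 mm
Z5: ⌊296/2⌋ × 209 = 148 × 209 mm
Z6: ⌊209/2⌋ × 148 = 104 × 148 mm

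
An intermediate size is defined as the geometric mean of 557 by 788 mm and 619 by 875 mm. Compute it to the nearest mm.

587 × 830 mm

Short side: √(557 · 619) = √344783 ≈ 587.2 → 587 mm
Long side: √(788 · 875) = √689500 ≈ 830.4 → 830 mm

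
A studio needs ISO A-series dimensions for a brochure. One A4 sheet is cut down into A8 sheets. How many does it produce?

16

Each ISO step halves the sheet: 1 × A4 → 2 × A5 → 4 × A6 → 8 × A7 → …
From A4 to A8 is 4 halving steps: 2^4 = 16.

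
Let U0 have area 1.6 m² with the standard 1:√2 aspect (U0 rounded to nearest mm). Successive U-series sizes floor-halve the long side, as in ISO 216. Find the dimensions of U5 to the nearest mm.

188 × 266 mm

Let U0's short side be w mm. w · w√2 = 1.6 m² = 1,600,000 mm², so w ≈ 1063.7 mm and w√2 ≈ 1504.2 mm → U0 = 1064 × 1504 mm.
U1: ⌊1504/2⌋ × 1064 = 752 × 1064 mm
U2: ⌊1064/2⌋ × 752 = 532 × 752 mm
U3: ⌊752/2⌋ × 532 = 376 × 532 mm
U4: ⌊532/2⌋ × 376 = 266 × 376 mm
U5: ⌊376/2⌋ × 266 = 188 × 266 mm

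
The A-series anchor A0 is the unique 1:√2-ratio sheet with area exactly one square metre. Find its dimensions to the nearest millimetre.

841 × 1189 mm

Let the short side be w mm. Then the long side is w√2 and w · w√2 = 10⁶ mm².
w² = 10⁶/√2, so w = 1000 / 2^(1/4) ≈ 840.9 mm; long side = 1000 · 2^(1/4) ≈ 1189.2 mm.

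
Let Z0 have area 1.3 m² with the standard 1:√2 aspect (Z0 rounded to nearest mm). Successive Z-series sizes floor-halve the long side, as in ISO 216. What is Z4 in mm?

239 × 339 mm

Let Z0's short side be w mm. w · w√2 = 1.3 m² = 1,300,000 mm², so w ≈ 958.8 mm and w√2 ≈ 1355.9 mm → Z0 = 959 × 1356 mm.
Z1: ⌊1356/2⌋ × 959 = 678 × 959 mm
Z2: ⌊959/2⌋ × 678 = 479 × 678 mm
Z3: ⌊678/2⌋ × 479 = 339 × 479 mm
Z4: ⌊479/2⌋ × 339 = 239 × 339 mm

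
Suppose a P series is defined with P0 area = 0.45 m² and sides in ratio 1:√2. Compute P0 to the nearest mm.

564 × 798 mm

Let the short side be w mm. Then w · w√2 = 0.45 m² = 450,000 mm².
w² = 450,000/√2, so w ≈ 564.1 mm; long side = w√2 ≈ 797.7 mm.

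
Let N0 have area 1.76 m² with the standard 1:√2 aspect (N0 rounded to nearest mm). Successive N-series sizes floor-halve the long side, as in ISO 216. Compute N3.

394 × 558 mm

Let N0's short side be w mm. w · w√2 = 1.76 m² = 1,760,000 mm², so w ≈ 1115.6 mm and w√2 ≈ 1577.7 mm → N0 = 1116 × 1578 mm.
N1: ⌊1578/2⌋ × 1116 = 789 × 1116 mm
N2: ⌊1116/2⌋ × 789 = 558 × 789 mm
N3: ⌊789/2⌋ × 558 = 394 × 558 mm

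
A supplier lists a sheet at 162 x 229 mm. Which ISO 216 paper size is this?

C5 (162 × 229 mm)

Aspect ratio 229/162 ≈ 1.414 — close to the ISO √2 ≈ 1.414.
In the C-series (envelope sizes, between A and B): C5 = 162 × 229 mm.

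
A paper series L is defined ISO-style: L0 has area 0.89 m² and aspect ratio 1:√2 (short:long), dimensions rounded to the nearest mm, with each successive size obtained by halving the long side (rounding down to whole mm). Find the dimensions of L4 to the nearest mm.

Let L0's short side be w mm. w · w√2 = 0.89 m² = 890,000 mm², so w ≈ 793.3 mm and w√2 ≈ 1121.9 mm → L0 = 793 × 1122 mm.
L1: ⌊1122/2⌋ × 793 = 561 × 793 mm
L2: ⌊793/2⌋ × 561 = 396 × 561 mm
L3: ⌊561/2⌋ × 396 = 280 × 396 mm
L4: ⌊396/2⌋ × 280 = 198 × 280 mm

198 × 280 mm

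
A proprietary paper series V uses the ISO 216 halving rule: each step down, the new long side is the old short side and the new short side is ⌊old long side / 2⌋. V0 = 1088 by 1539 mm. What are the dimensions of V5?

192 × 272 mm

V1: ⌊1539/2⌋ × 1088 = 769 × 1088 mm
V2: ⌊1088/2⌋ × 769 = 544 × 769 mm
V3: ⌊769/2⌋ × 544 = 384 × 544 mm
V4: ⌊544/2⌋ × 384 = 272 × 384 mm
V5: ⌊384/2⌋ × 272 = 192 × 272 mm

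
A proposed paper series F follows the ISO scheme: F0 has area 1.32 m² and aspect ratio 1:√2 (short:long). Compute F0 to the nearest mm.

966 × 1366 mm

Let the short side be w mm. Then w · w√2 = 1.32 m² = 1,320,000 mm².
w² = 1,320,000/√2, so w ≈ 966.1 mm; long side = w√2 ≈ 1366.3 mm.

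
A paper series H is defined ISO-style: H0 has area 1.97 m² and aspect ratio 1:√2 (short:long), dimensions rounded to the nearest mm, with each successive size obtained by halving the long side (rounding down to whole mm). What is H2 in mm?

Let H0's short side be w mm. w · w√2 = 1.97 m² = 1,970,000 mm², so w ≈ 1180.3 mm and w√2 ≈ 1669.1 mm → H0 = 1180 × 1669 mm.
H1: ⌊1669/2⌋ × 1180 = 834 × 1180 mm
H2: ⌊1180/2⌋ × 834 = 590 × 834 mm

590 × 834 mm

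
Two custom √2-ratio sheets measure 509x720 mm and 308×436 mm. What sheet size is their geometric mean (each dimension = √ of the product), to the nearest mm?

Short side: √(509 · 308) = √156772 ≈ 395.9 → 396 mm
Long side: √(720 · 436) = √313920 ≈ 560.3 → 560 mm

396 × 560 mm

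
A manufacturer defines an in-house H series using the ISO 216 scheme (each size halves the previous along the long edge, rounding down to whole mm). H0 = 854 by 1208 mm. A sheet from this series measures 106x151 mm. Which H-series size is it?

H6

H0: 854 × 1208 mm
H1: 604 × 854 mm
H2: 427 × 604 mm
H3: 302 × 427 mm
H4: 213 × 302 mm
H5: 151 × 213 mm
H6: 106 × 151 mm
H7: 75 × 106 mm
→ matches H6.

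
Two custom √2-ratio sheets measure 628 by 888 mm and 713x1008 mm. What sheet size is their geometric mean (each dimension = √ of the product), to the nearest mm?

669 × 946 mm

Short side: √(628 · 713) = √447764 ≈ 669.2 → 669 mm
Long side: √(888 · 1008) = √895104 ≈ 946.1 → 946 mm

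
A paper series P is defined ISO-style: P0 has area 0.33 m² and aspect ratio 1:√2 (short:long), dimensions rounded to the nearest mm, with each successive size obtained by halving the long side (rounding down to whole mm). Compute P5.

Let P0's short side be w mm. w · w√2 = 0.33 m² = 330,000 mm², so w ≈ 483.1 mm and w√2 ≈ 683.1 mm → P0 = 483 × 683 mm.
P1: ⌊683/2⌋ × 483 = 341 × 483 mm
P2: ⌊483/2⌋ × 341 = 241 × 341 mm
P3: ⌊341/2⌋ × 241 = 170 × 241 mm
P4: ⌊241/2⌋ × 170 = 120 × 170 mm
P5: ⌊170/2⌋ × 120 = 85 × 120 mm

85 × 120 mm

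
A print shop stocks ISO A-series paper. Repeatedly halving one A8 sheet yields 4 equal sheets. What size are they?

A10

4 = 2^2, so 2 halving steps.
A8 → A9 → … → A10 after 2 steps.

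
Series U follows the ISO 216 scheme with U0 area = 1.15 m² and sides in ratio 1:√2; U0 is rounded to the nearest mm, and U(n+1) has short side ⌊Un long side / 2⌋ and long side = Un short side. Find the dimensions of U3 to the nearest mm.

Let U0's short side be w mm. w · w√2 = 1.15 m² = 1,150,000 mm², so w ≈ 901.8 mm and w√2 ≈ 1275.3 mm → U0 = 902 × 1275 mm.
U1: ⌊1275/2⌋ × 902 = 637 × 902 mm
U2: ⌊902/2⌋ × 637 = 451 × 637 mm
U3: ⌊637/2⌋ × 451 = 318 × 451 mm

318 × 451 mm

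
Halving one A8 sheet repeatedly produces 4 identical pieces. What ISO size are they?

A10

4 = 2^2, so 2 halving steps.
A8 → A9 → … → A10 after 2 steps.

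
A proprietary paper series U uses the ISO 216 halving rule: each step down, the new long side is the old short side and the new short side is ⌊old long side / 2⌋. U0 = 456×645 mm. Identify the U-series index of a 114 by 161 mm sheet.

U4

U0: 456 × 645 mm
U1: 322 × 456 mm
U2: 228 × 322 mm
U3: 161 × 228 mm
U4: 114 × 161 mm
U5: 80 × 114 mm
→ matches U4.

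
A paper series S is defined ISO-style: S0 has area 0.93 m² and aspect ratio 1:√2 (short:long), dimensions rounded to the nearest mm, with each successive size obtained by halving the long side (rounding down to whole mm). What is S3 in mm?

286 × 405 mm

Let S0's short side be w mm. w · w√2 = 0.93 m² = 930,000 mm², so w ≈ 810.9 mm and w√2 ≈ 1146.8 mm → S0 = 811 × 1147 mm.
S1: ⌊1147/2⌋ × 811 = 573 × 811 mm
S2: ⌊811/2⌋ × 573 = 405 × 573 mm
S3: ⌊573/2⌋ × 405 = 286 × 405 mm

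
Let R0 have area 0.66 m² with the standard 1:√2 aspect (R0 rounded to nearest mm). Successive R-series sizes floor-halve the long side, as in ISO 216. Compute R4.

Let R0's short side be w mm. w · w√2 = 0.66 m² = 660,000 mm², so w ≈ 683.1 mm and w√2 ≈ 966.1 mm → R0 = 683 × 966 mm.
R1: ⌊966/2⌋ × 683 = 483 × 683 mm
R2: ⌊683/2⌋ × 483 = 341 × 483 mm
R3: ⌊483/2⌋ × 341 = 241 × 341 mm
R4: ⌊341/2⌋ × 241 = 170 × 241 mm

170 × 241 mm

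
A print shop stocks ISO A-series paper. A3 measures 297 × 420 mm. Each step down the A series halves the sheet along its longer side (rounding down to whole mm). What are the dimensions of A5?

148 × 210 mm

A4: ⌊420/2⌋ × 297 = 210 × 297 mm
A5: ⌊297/2⌋ × 210 = 148 × 210 mm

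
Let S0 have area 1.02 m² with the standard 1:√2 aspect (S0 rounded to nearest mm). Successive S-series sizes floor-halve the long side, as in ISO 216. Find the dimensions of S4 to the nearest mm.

Let S0's short side be w mm. w · w√2 = 1.02 m² = 1,020,000 mm², so w ≈ 849.3 mm and w√2 ≈ 1201.0 mm → S0 = 849 × 1201 mm.
S1: ⌊1201/2⌋ × 849 = 600 × 849 mm
S2: ⌊849/2⌋ × 600 = 424 × 600 mm
S3: ⌊600/2⌋ × 424 = 300 × 424 mm
S4: ⌊424/2⌋ × 300 = 212 × 300 mm

212 × 300 mm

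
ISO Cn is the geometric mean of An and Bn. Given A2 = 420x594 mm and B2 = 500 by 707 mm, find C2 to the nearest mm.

458 × 648 mm

Short side: √(420 · 500) = √210000 ≈ 458.3 → 458 mm
Long side: √(594 · 707) = √419958 ≈ 648.0 → 648 mm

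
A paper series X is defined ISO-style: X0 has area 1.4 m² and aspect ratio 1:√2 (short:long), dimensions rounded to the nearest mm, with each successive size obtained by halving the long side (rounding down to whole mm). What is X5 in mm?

Let X0's short side be w mm. w · w√2 = 1.4 m² = 1,400,000 mm², so w ≈ 995.0 mm and w√2 ≈ 1407.1 mm → X0 = 995 × 1407 mm.
X1: ⌊1407/2⌋ × 995 = 703 × 995 mm
X2: ⌊995/2⌋ × 703 = 497 × 703 mm
X3: ⌊703/2⌋ × 497 = 351 × 497 mm
X4: ⌊497/2⌋ × 351 = 248 × 351 mm
X5: ⌊351/2⌋ × 248 = 175 × 248 mm

175 × 248 mm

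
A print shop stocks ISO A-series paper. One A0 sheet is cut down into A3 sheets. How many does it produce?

A0 = 841 × 1189 mm; A3 = 297 × 420 mm.
Each halving step doubles the count; 3 steps from A0 to A3.
2^3 = 8.

8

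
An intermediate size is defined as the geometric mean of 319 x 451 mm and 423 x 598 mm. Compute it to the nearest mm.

367 × 519 mm

Short side: √(319 · 423) = √134937 ≈ 367.3 → 367 mm
Long side: √(451 · 598) = √269698 ≈ 519.3 → 519 mm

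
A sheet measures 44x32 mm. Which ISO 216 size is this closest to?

Aspect ratio 44/32 ≈ 1.375 (ISO target is √2 ≈ 1.414).
In the B-series (B0 = 1000 × 1414 mm): B10 = 31 × 44 mm.
Off by 1 mm total — nearest standard size.

B10 (31 × 44 mm)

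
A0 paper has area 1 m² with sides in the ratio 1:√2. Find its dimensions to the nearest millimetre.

841 × 1189 mm

Let the short side be w mm. Then the long side is w√2 and w · w√2 = 10⁶ mm².
w² = 10⁶/√2, so w = 1000 / 2^(1/4) ≈ 840.9 mm; long side = 1000 · 2^(1/4) ≈ 1189.2 mm.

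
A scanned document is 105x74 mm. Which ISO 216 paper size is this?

Aspect ratio 105/74 ≈ 1.419 — close to the ISO √2 ≈ 1.414.
In the A-series (A0 area = 1 m²): A7 = 74 × 105 mm.

A7 (74 × 105 mm)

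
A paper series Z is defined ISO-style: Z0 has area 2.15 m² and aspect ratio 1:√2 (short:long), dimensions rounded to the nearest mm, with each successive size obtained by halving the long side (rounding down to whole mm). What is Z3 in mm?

436 × 616 mm

Let Z0's short side be w mm. w · w√2 = 2.15 m² = 2,150,000 mm², so w ≈ 1233.0 mm and w√2 ≈ 1743.7 mm → Z0 = 1233 × 1744 mm.
Z1: ⌊1744/2⌋ × 1233 = 872 × 1233 mm
Z2: ⌊1233/2⌋ × 872 = 616 × 872 mm
Z3: ⌊872/2⌋ × 616 = 436 × 616 mm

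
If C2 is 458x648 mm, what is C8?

57 × 81 mm

C3: ⌊648/2⌋ × 458 = 324 × 458 mm
C4: ⌊458/2⌋ × 324 = 229 × 324 mm
C5: ⌊324/2⌋ × 229 = 162 × 229 mm
C6: ⌊229/2⌋ × 162 = 114 × 162 mm
C7: ⌊162/2⌋ × 114 = 81 × 114 mm
C8: ⌊114/2⌋ × 81 = 57 × 81 mm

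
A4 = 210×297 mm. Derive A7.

74 × 105 mm

A5: ⌊297/2⌋ × 210 = 148 × 210 mm
A6: ⌊210/2⌋ × 148 = 105 × 148 mm
A7: ⌊148/2⌋ × 105 = 74 × 105 mm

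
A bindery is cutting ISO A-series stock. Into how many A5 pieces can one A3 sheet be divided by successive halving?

4

Each ISO step halves the sheet: 1 × A3 → 2 × A4 → 4 × A5
From A3 to A5 is 2 halving steps: 2^2 = 4.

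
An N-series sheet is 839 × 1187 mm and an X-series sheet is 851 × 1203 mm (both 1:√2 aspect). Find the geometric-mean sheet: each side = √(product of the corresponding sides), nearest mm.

Short side: √(839 · 851) = √713989 ≈ 845.0 → 845 mm
Long side: √(1187 · 1203) = √1427961 ≈ 1195.0 → 1195 mm

845 × 1195 mm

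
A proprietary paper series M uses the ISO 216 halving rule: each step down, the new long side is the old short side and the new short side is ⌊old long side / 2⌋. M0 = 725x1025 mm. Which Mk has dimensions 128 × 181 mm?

M0: 725 × 1025 mm
M1: 512 × 725 mm
M2: 362 × 512 mm
M3: 256 × 362 mm
M4: 181 × 256 mm
M5: 128 × 181 mm
M6: 90 × 128 mm
→ matches M5.

M5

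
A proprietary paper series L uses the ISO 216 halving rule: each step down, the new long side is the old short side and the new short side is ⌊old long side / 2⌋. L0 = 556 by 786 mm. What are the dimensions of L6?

69 × 98 mm

L1: ⌊786/2⌋ × 556 = 393 × 556 mm
L2: ⌊556/2⌋ × 393 = 278 × 393 mm
L3: ⌊393/2⌋ × 278 = 196 × 278 mm
L4: ⌊278/2⌋ × 196 = 139 × 196 mm
L5: ⌊196/2⌋ × 139 = 98 × 139 mm
L6: ⌊139/2⌋ × 98 = 69 × 98 mm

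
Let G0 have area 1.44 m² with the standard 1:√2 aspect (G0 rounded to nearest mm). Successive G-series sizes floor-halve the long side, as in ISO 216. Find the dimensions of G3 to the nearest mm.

Let G0's short side be w mm. w · w√2 = 1.44 m² = 1,440,000 mm², so w ≈ 1009.1 mm and w√2 ≈ 1427.0 mm → G0 = 1009 × 1427 mm.
G1: ⌊1427/2⌋ × 1009 = 713 × 1009 mm
G2: ⌊1009/2⌋ × 713 = 504 × 713 mm
G3: ⌊713/2⌋ × 504 = 356 × 504 mm

356 × 504 mm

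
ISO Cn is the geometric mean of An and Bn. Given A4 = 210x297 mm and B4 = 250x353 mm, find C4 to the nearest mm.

229 × 324 mm

Short side: √(210 · 250) = √52500 ≈ 229.1 → 229 mm
Long side: √(297 · 353) = √104841 ≈ 323.8 → 324 mm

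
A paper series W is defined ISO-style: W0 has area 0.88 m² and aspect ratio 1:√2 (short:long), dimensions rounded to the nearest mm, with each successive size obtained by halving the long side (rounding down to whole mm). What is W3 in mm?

279 × 394 mm

Let W0's short side be w mm. w · w√2 = 0.88 m² = 880,000 mm², so w ≈ 788.8 mm and w√2 ≈ 1115.6 mm → W0 = 789 × 1116 mm.
W1: ⌊1116/2⌋ × 789 = 558 × 789 mm
W2: ⌊789/2⌋ × 558 = 394 × 558 mm
W3: ⌊558/2⌋ × 394 = 279 × 394 mm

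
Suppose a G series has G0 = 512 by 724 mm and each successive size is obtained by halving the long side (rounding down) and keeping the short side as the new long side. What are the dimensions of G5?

G1 = 362 × 512 mm (from G0 by 1 halving).
G2: ⌊512/2⌋ × 362 = 256 × 362 mm
G3: ⌊362/2⌋ × 256 = 181 × 256 mm
G4: ⌊256/2⌋ × 181 = 128 × 181 mm
G5: ⌊181/2⌋ × 128 = 90 × 128 mm

90 × 128 mm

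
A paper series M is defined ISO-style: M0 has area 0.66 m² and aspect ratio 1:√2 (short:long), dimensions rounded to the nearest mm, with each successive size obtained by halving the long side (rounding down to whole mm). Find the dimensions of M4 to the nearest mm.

Let M0's short side be w mm. w · w√2 = 0.66 m² = 660,000 mm², so w ≈ 683.1 mm and w√2 ≈ 966.1 mm → M0 = 683 × 966 mm.
M1: ⌊966/2⌋ × 683 = 483 × 683 mm
M2: ⌊683/2⌋ × 483 = 341 × 483 mm
M3: ⌊483/2⌋ × 341 = 241 × 341 mm
M4: ⌊341/2⌋ × 241 = 170 × 241 mm

170 × 241 mm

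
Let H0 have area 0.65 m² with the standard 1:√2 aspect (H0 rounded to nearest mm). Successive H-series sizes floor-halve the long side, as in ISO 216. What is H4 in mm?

169 × 239 mm

Let H0's short side be w mm. w · w√2 = 0.65 m² = 650,000 mm², so w ≈ 678.0 mm and w√2 ≈ 958.8 mm → H0 = 678 × 959 mm.
H1: ⌊959/2⌋ × 678 = 479 × 678 mm
H2: ⌊678/2⌋ × 479 = 339 × 479 mm
H3: ⌊479/2⌋ × 339 = 239 × 339 mm
H4: ⌊339/2⌋ × 239 = 169 × 239 mm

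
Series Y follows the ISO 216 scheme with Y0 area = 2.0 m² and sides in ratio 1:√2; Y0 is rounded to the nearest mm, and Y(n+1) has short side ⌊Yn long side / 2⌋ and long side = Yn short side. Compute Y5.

Let Y0's short side be w mm. w · w√2 = 2.0 m² = 2,000,000 mm², so w ≈ 1189.2 mm and w√2 ≈ 1681.8 mm → Y0 = 1189 × 1682 mm.
Y1: ⌊1682/2⌋ × 1189 = 841 × 1189 mm
Y2: ⌊1189/2⌋ × 841 = 594 × 841 mm
Y3: ⌊841/2⌋ × 594 = 420 × 594 mm
Y4: ⌊594/2⌋ × 420 = 297 × 420 mm
Y5: ⌊420/2⌋ × 297 = 210 × 297 mm

210 × 297 mm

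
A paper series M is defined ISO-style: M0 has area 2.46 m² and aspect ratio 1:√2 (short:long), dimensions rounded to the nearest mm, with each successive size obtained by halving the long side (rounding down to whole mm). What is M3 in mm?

466 × 659 mm

Let M0's short side be w mm. w · w√2 = 2.46 m² = 2,460,000 mm², so w ≈ 1318.9 mm and w√2 ≈ 1865.2 mm → M0 = 1319 × 1865 mm.
M1: ⌊1865/2⌋ × 1319 = 932 × 1319 mm
M2: ⌊1319/2⌋ × 932 = 659 × 932 mm
M3: ⌊932/2⌋ × 659 = 466 × 659 mm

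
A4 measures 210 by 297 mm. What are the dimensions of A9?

A5: ⌊297/2⌋ × 210 = 148 × 210 mm
A6: ⌊210/2⌋ × 148 = 105 × 148 mm
A7: ⌊148/2⌋ × 105 = 74 × 105 mm
A8: ⌊105/2⌋ × 74 = 52 × 74 mm
A9: ⌊74/2⌋ × 52 = 37 × 52 mm

37 × 52 mm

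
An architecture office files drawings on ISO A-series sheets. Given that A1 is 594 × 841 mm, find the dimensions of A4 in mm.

210 × 297 mm

A2: ⌊841/2⌋ × 594 = 420 × 594 mm
A3: ⌊594/2⌋ × 420 = 297 × 420 mm
A4: ⌊420/2⌋ × 297 = 210 × 297 mm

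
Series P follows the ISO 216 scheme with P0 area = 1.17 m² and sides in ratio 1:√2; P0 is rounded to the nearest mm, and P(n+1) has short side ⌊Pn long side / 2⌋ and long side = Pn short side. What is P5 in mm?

Let P0's short side be w mm. w · w√2 = 1.17 m² = 1,170,000 mm², so w ≈ 909.6 mm and w√2 ≈ 1286.3 mm → P0 = 910 × 1286 mm.
P1: ⌊1286/2⌋ × 910 = 643 × 910 mm
P2: ⌊910/2⌋ × 643 = 455 × 643 mm
P3: ⌊643/2⌋ × 455 = 321 × 455 mm
P4: ⌊455/2⌋ × 321 = 227 × 321 mm
P5: ⌊321/2⌋ × 227 = 160 × 227 mm

160 × 227 mm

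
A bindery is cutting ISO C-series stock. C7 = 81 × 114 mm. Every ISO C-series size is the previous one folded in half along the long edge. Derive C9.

40 × 57 mm

C8: ⌊114/2⌋ × 81 = 57 × 81 mm
C9: ⌊81/2⌋ × 57 = 40 × 57 mm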